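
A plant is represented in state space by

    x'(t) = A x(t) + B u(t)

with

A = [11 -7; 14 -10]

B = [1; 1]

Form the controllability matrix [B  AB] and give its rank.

AB = [[4], [4]]
Controllability matrix C = [B  AB] = [[1, 4], [1, 4]]
Every column of C is a scalar multiple of column 1 = [1, 1] (multipliers 1, 4), so the columns span a one-dimensional space.
C ≠ 0, hence rank(C) = 1.
rank(C) = 1 < n = 2, so the pair (A, B) is not completely controllable.

1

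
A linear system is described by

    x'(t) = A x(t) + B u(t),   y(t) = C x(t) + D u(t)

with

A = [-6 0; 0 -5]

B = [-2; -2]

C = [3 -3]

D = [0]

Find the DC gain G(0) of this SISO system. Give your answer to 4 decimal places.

0.2000

G(0) = C(-A)^{-1}B + D = -C A^{-1} B + D.
det A = 30, so A^{-1} = (1/30)·adj(A) = [[-1/6, 0], [0, -1/5]]
A^{-1} B = [1/3, 2/5]^T
C A^{-1} B = -1/5
G(0) = D - C A^{-1} B = 0 - (-1/5) = 1/5 ≈ 0.2000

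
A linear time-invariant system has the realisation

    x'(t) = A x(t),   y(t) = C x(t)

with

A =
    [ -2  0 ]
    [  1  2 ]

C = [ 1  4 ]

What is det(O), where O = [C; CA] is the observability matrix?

0

CA = [[2, 8]]
Observability matrix O = [C; CA] = [[1, 4], [2, 8]]
det(O) = 1·8 - 4·2 = 8 - 8 = 0
Since det(O) = 0, rank(O) < 2 and the system is not completely observable.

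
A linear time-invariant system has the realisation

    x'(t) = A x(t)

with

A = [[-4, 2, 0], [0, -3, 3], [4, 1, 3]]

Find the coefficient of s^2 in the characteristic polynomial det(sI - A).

Expand det(sI - A) for the 3×3 matrix.
p(s) = s^3 + 4s^2 - 12s - 72.
(Check: constant term = det(-A) = (-1)^3 det A = -72; coefficient of s^2 = -tr A = 4.)
The coefficient of s^2 is 4.

4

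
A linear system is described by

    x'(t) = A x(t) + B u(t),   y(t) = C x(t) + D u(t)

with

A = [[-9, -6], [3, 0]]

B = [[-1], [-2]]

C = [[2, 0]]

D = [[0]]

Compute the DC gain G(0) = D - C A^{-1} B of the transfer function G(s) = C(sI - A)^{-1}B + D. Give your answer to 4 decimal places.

1.3333

G(0) = C(-A)^{-1}B + D = -C A^{-1} B + D.
det A = 18, so A^{-1} = (1/18)·adj(A) = [[0, 1/3], [-1/6, -1/2]]
A^{-1} B = [-2/3, 7/6]^T
C A^{-1} B = -4/3
G(0) = D - C A^{-1} B = 0 - (-4/3) = 4/3 ≈ 1.3333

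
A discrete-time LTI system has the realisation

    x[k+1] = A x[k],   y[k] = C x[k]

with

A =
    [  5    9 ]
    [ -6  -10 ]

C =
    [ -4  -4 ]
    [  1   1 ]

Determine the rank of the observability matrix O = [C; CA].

1

CA = [[4, 4], [-1, -1]]
Observability matrix O = [C; CA] = [[-4, -4], [1, 1], [4, 4], [-1, -1]]
Every row of O is a scalar multiple of row 1 = [-4, -4] (multipliers 1, -1/4, -1, 1/4), so the rows span a one-dimensional space.
O ≠ 0, hence rank(O) = 1.
rank(O) = 1 < n = 2, so the pair (A, C) is not completely observable.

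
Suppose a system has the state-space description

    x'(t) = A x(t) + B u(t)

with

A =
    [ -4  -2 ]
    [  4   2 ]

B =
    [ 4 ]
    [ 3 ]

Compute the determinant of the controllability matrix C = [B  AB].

AB = [[-22], [22]]
Controllability matrix C = [B  AB] = [[4, -22], [3, 22]]
det(C) = 4·22 - (-22)·3 = 88 - (-66) = 154
Since det(C) ≠ 0, rank(C) = 2 and the system is completely controllable.

154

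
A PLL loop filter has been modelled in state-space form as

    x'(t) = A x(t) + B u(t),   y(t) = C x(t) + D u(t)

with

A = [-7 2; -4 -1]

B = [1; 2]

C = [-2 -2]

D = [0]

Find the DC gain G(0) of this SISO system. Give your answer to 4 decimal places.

G(0) = C(-A)^{-1}B + D = -C A^{-1} B + D.
det A = 15, so A^{-1} = (1/15)·adj(A) = [[-1/15, -2/15], [4/15, -7/15]]
A^{-1} B = [-1/3, -2/3]^T
C A^{-1} B = 2
G(0) = D - C A^{-1} B = 0 - (2) = -2

-2.0000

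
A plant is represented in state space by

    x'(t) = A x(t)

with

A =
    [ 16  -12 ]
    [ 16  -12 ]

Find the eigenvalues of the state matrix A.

det(sI - A) = s^2 - (tr A)s + det A, with tr A = 16 + (-12) = 4 and det A = 16·(-12) - (-12)·16 = -192 - (-192) = 0.
So p(s) = det(sI - A) = s^2 - 4s.
Factor s^2 - 4s: two numbers with sum 4 and product 0 are 4 and 0, so s^2 - 4s = s(s - 4).
Hence p(s) = s (s - 4), with roots 0, 4.
At least one eigenvalue has non-negative real part, so the system is not asymptotically stable.

0, 4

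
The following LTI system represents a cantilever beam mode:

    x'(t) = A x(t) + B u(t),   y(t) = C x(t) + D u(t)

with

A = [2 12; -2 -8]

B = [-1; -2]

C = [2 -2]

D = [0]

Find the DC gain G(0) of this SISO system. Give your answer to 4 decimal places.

-9.5000

G(0) = C(-A)^{-1}B + D = -C A^{-1} B + D.
det A = 8, so A^{-1} = (1/8)·adj(A) = [[-1, -3/2], [1/4, 1/4]]
A^{-1} B = [4, -3/4]^T
C A^{-1} B = 19/2
G(0) = D - C A^{-1} B = 0 - (19/2) = -19/2 ≈ -9.5000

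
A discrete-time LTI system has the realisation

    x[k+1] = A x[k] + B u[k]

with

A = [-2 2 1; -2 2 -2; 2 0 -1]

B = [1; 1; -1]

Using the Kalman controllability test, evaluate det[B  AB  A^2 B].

AB = [[-1], [2], [3]]
A^2B = [[9], [0], [-5]]
Controllability matrix C = [B  AB  A^2B] = [[1, -1, 9], [1, 2, 0], [-1, 3, -5]]
Expanding along the first row, det(C) = 1·(2·(-5) - 0·3) - (-1)·(1·(-5) - 0·(-1)) + 9·(1·3 - 2·(-1)) = 1·(-10) - (-1)·(-5) + 9·5 = 30
Since det(C) ≠ 0, rank(C) = 3 and the system is completely controllable.

30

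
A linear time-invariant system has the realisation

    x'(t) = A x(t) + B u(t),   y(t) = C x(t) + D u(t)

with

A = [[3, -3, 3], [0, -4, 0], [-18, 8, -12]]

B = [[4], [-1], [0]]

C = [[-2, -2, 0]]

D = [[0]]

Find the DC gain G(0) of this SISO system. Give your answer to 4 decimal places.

-5.1667

G(0) = C(-A)^{-1}B + D = -C A^{-1} B + D.
det A = -72, so A^{-1} = (1/-72)·adj(A) = [[-2/3, 1/6, -1/6], [0, -1/4, 0], [1, -5/12, 1/6]]
A^{-1} B = [-17/6, 1/4, 53/12]^T
C A^{-1} B = 31/6
G(0) = D - C A^{-1} B = 0 - (31/6) = -31/6 ≈ -5.1667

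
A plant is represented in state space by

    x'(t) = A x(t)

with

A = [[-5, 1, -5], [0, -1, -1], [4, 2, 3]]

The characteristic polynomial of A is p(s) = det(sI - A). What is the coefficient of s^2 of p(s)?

3

Expand det(sI - A) for the 3×3 matrix.
p(s) = s^3 + 3s^2 + 9s + 19.
(Check: constant term = det(-A) = (-1)^3 det A = 19; coefficient of s^2 = -tr A = 3.)
The coefficient of s^2 is 3.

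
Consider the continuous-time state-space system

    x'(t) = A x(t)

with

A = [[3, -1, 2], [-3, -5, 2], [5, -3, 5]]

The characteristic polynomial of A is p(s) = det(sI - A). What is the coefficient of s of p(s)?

Expand det(sI - A) for the 3×3 matrix.
p(s) = s^3 - 3s^2 - 32s + 14.
(Check: constant term = det(-A) = (-1)^3 det A = 14; coefficient of s^2 = -tr A = -3.)
The coefficient of s is -32.

-32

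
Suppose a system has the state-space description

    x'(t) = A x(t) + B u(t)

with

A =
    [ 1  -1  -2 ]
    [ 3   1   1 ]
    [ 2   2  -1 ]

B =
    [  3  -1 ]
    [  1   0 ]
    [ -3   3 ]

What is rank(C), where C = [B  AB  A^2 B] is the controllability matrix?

3

AB = [[8, -7], [7, 0], [11, -5]]
A^2B = [[-21, 3], [42, -26], [19, -9]]
Controllability matrix C = [B  AB  A^2B] = [[3, -1, 8, -7, -21, 3], [1, 0, 7, 0, 42, -26], [-3, 3, 11, -5, 19, -9]]
Take the 3×3 submatrix of C formed by columns 1, 2, 3: [[3, -1, 8], [1, 0, 7], [-3, 3, 11]]. Its determinant is 3·(0·11 - 7·3) - (-1)·(1·11 - 7·(-3)) + 8·(1·3 - 0·(-3)) = 3·(-21) - (-1)·32 + 8·3 = -7 ≠ 0.
So rank(C) ≥ 3; since C has 3 rows, rank(C) = 3.
rank(C) = 3 = n, so the pair (A, B) is completely controllable.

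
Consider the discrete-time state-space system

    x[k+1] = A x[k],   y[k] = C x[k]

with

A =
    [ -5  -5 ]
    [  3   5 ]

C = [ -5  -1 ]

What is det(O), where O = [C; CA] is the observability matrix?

-78

CA = [[22, 20]]
Observability matrix O = [C; CA] = [[-5, -1], [22, 20]]
det(O) = (-5)·20 - (-1)·22 = -100 - (-22) = -78
Since det(O) ≠ 0, rank(O) = 2 and the system is completely observable.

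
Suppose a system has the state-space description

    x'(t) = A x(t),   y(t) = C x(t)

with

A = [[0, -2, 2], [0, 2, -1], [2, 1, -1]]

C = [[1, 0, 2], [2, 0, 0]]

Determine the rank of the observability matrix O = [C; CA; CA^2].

3

CA = [[4, 0, 0], [0, -4, 4]]
CA^2 = [[0, -8, 8], [8, -4, 0]]
Observability matrix O = [C; CA; CA^2] = [[1, 0, 2], [2, 0, 0], [4, 0, 0], [0, -4, 4], [0, -8, 8], [8, -4, 0]]
Take the 3×3 submatrix of O formed by rows 1, 2, 4: [[1, 0, 2], [2, 0, 0], [0, -4, 4]]. Its determinant is 1·(0·4 - 0·(-4)) - 0·(2·4 - 0·0) + 2·(2·(-4) - 0·0) = 1·0 - 0·8 + 2·(-8) = -16 ≠ 0.
So rank(O) ≥ 3; since O has 3 columns, rank(O) = 3.
rank(O) = 3 = n, so the pair (A, C) is completely observable.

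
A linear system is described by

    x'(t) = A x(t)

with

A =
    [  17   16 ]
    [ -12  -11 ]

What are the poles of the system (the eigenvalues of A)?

1, 5

det(sI - A) = s^2 - (tr A)s + det A, with tr A = 17 + (-11) = 6 and det A = 17·(-11) - 16·(-12) = -187 - (-192) = 5.
So p(s) = det(sI - A) = s^2 - 6s + 5.
Factor s^2 - 6s + 5: two numbers with sum 6 and product 5 are 5 and 1, so s^2 - 6s + 5 = (s - 5)(s - 1).
Hence p(s) = (s - 5) (s - 1), with roots 1, 5.
At least one eigenvalue has non-negative real part, so the system is not asymptotically stable.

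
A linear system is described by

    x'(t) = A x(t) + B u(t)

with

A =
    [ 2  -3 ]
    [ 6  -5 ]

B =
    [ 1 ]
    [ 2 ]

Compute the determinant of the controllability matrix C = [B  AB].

AB = [[-4], [-4]]
Controllability matrix C = [B  AB] = [[1, -4], [2, -4]]
det(C) = 1·(-4) - (-4)·2 = -4 - (-8) = 4
Since det(C) ≠ 0, rank(C) = 2 and the system is completely controllable.

4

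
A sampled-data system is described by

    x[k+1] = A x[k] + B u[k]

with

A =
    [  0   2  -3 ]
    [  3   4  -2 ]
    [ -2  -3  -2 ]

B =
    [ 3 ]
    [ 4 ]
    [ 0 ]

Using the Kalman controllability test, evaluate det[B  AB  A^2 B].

AB = [[8], [25], [-18]]
A^2B = [[104], [160], [-55]]
Controllability matrix C = [B  AB  A^2B] = [[3, 8, 104], [4, 25, 160], [0, -18, -55]]
Expanding along the first row, det(C) = 3·(25·(-55) - 160·(-18)) - 8·(4·(-55) - 160·0) + 104·(4·(-18) - 25·0) = 3·1505 - 8·(-220) + 104·(-72) = -1213
Since det(C) ≠ 0, rank(C) = 3 and the system is completely controllable.

-1213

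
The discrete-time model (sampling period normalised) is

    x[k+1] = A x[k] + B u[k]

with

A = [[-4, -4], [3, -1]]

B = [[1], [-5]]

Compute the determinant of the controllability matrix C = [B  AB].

AB = [[16], [8]]
Controllability matrix C = [B  AB] = [[1, 16], [-5, 8]]
det(C) = 1·8 - 16·(-5) = 8 - (-80) = 88
Since det(C) ≠ 0, rank(C) = 2 and the system is completely controllable.

88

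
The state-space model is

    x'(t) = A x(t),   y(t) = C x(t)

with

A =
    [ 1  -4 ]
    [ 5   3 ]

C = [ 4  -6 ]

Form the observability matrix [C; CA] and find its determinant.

-292

CA = [[-26, -34]]
Observability matrix O = [C; CA] = [[4, -6], [-26, -34]]
det(O) = 4·(-34) - (-6)·(-26) = -136 - 156 = -292
Since det(O) ≠ 0, rank(O) = 2 and the system is completely observable.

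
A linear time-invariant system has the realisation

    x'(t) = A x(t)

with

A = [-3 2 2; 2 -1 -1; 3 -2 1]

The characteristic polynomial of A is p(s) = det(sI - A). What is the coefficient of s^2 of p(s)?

3

Expand det(sI - A) for the 3×3 matrix.
p(s) = s^3 + 3s^2 - 13s + 3.
(Check: constant term = det(-A) = (-1)^3 det A = 3; coefficient of s^2 = -tr A = 3.)
The coefficient of s^2 is 3.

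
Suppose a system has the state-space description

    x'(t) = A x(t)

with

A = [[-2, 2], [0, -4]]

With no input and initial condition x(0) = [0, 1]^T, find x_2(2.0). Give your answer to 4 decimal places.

det(sI - A) = s^2 - (tr A)s + det A, with tr A = (-2) + (-4) = -6 and det A = (-2)·(-4) - 2·0 = 8 - 0 = 8.
So p(s) = det(sI - A) = s^2 + 6s + 8.
Factor s^2 + 6s + 8: two numbers with sum -6 and product 8 are -2 and -4, so s^2 + 6s + 8 = (s + 2)(s + 4).
Hence p(s) = (s + 2) (s + 4), with roots -4, -2.
The eigenvalues -4, -2 are distinct and real, so A is diagonalisable and x(t) = e^{At} x(0) = V diag(e^{λ_i t}) V^{-1} x(0), where the columns of V are the eigenvectors.
λ = -4: A - (-4)I = [[2, 2], [0, 0]]. Row 1 gives 2·v1 + 2·v2 = 0, so take v_1 = [1, -1]^T.
λ = -2: A - (-2)I = [[0, 2], [0, -2]]. Row 1 gives 0·v1 + 2·v2 = 0, so take v_2 = [1, 0]^T.
V = [v_1 v_2] = [[1, 1], [-1, 0]] has det V = 1, so V^{-1} = adj(V)/det V = [[0, -1], [1, 1]].
Modal coordinates z(0) = V^{-1} x(0): 0·0 + (-1)·1 = -1; 1·0 + 1·1 = 1; so z(0) = [-1, 1]^T.
x_2(t) = Σ_i (v_i)_2 · z_i(0) · e^{λ_i t} (row 2 of V times the modal terms).
x_2(2.0) = (-1)·(-1)·e^{-4·2.0} + 0·1·e^{-2·2.0} = 1·0.000335 + 0·0.018316 = 0.0003.

0.0003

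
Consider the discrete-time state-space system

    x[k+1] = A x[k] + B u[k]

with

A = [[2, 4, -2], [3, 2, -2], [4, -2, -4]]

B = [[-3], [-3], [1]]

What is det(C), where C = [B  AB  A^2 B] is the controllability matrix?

AB = [[-20], [-17], [-10]]
A^2B = [[-88], [-74], [-6]]
Controllability matrix C = [B  AB  A^2B] = [[-3, -20, -88], [-3, -17, -74], [1, -10, -6]]
Expanding along the first row, det(C) = (-3)·((-17)·(-6) - (-74)·(-10)) - (-20)·((-3)·(-6) - (-74)·1) + (-88)·((-3)·(-10) - (-17)·1) = (-3)·(-638) - (-20)·92 + (-88)·47 = -382
Since det(C) ≠ 0, rank(C) = 3 and the system is completely controllable.

-382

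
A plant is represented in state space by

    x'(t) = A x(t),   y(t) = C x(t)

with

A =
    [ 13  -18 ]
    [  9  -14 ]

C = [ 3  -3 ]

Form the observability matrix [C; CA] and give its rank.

CA = [[12, -12]]
Observability matrix O = [C; CA] = [[3, -3], [12, -12]]
Every row of O is a scalar multiple of row 1 = [3, -3] (multipliers 1, 4), so the rows span a one-dimensional space.
O ≠ 0, hence rank(O) = 1.
rank(O) = 1 < n = 2, so the pair (A, C) is not completely observable.

1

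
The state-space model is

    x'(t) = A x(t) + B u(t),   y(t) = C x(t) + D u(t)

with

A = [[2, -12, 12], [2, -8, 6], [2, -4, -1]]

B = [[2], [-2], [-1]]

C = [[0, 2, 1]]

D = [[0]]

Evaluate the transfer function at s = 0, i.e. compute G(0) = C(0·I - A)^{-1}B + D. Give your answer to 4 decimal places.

22.0000

G(0) = C(-A)^{-1}B + D = -C A^{-1} B + D.
det A = -8, so A^{-1} = (1/-8)·adj(A) = [[-4, 15/2, -3], [-7/4, 13/4, -3/2], [-1, 2, -1]]
A^{-1} B = [-20, -17/2, -5]^T
C A^{-1} B = -22
G(0) = D - C A^{-1} B = 0 - (-22) = 22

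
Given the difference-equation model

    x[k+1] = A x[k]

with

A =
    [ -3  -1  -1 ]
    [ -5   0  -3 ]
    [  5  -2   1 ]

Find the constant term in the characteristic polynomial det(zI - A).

Expand det(zI - A) for the 3×3 matrix.
p(z) = z^3 + 2z^2 - 9z - 18.
(Check: constant term = det(-A) = (-1)^3 det A = -18; coefficient of z^2 = -tr A = 2.)
The constant term is -18.

-18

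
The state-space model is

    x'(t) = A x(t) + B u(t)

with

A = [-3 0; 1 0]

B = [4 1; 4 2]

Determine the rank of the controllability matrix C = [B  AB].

AB = [[-12, -3], [4, 1]]
Controllability matrix C = [B  AB] = [[4, 1, -12, -3], [4, 2, 4, 1]]
Take the 2×2 submatrix of C formed by columns 1, 2: [[4, 1], [4, 2]]. Its determinant is 4·2 - 1·4 = 8 - 4 = 4 ≠ 0.
So rank(C) ≥ 2; since C has 2 rows, rank(C) = 2.
rank(C) = 2 = n, so the pair (A, B) is completely controllable.

2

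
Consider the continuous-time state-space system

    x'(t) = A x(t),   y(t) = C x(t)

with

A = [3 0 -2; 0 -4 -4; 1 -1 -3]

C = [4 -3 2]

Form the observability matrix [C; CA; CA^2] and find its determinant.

-7012

CA = [[14, 10, -2]]
CA^2 = [[40, -38, -62]]
Observability matrix O = [C; CA; CA^2] = [[4, -3, 2], [14, 10, -2], [40, -38, -62]]
Expanding along the first row, det(O) = 4·(10·(-62) - (-2)·(-38)) - (-3)·(14·(-62) - (-2)·40) + 2·(14·(-38) - 10·40) = 4·(-696) - (-3)·(-788) + 2·(-932) = -7012
Since det(O) ≠ 0, rank(O) = 3 and the system is completely observable.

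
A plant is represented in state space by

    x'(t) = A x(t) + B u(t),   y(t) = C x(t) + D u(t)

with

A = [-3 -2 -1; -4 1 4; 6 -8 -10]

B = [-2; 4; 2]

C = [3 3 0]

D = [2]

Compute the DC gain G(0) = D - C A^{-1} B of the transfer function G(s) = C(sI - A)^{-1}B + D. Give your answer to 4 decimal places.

7.1000

G(0) = C(-A)^{-1}B + D = -C A^{-1} B + D.
det A = -60, so A^{-1} = (1/-60)·adj(A) = [[-11/30, 1/5, 7/60], [4/15, -3/5, -4/15], [-13/30, 3/5, 11/60]]
A^{-1} B = [53/30, -52/15, 109/30]^T
C A^{-1} B = -51/10
G(0) = D - C A^{-1} B = 2 - (-51/10) = 71/10 ≈ 7.1000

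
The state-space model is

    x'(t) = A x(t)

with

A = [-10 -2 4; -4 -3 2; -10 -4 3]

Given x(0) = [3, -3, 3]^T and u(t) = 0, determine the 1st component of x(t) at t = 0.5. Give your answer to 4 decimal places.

det(sI - A) = s^3 - (tr A)s^2 + (M11 + M22 + M33)s - det A, where Mii is the 2×2 principal minor of A obtained by deleting row i and column i.
tr A = (-10) + (-3) + 3 = -10; M11 = (-3)·3 - 2·(-4) = -9 - (-8) = -1; M22 = (-10)·3 - 4·(-10) = -30 - (-40) = 10; M33 = (-10)·(-3) - (-2)·(-4) = 30 - 8 = 22; sum of minors = 31.
det A = (-10)·((-3)·3 - 2·(-4)) - (-2)·((-4)·3 - 2·(-10)) + 4·((-4)·(-4) - (-3)·(-10)) = (-10)·(-1) - (-2)·8 + 4·(-14) = -30.
So p(s) = det(sI - A) = s^3 + 10s^2 + 31s + 30.
Rational-root test: any integer root divides 30. Testing small divisors, s = -2 works: p(-2) = -8 + 40 + (-62) + 30 = 0, so (s + 2) is a factor.
Dividing, p(s) = (s + 2)(s^2 + 8s + 15).
Factor s^2 + 8s + 15: two numbers with sum -8 and product 15 are -3 and -5, so s^2 + 8s + 15 = (s + 3)(s + 5).
Hence p(s) = (s + 2) (s + 3) (s + 5), with roots -5, -3, -2.
The eigenvalues -5, -3, -2 are distinct and real, so A is diagonalisable and x(t) = e^{At} x(0) = V diag(e^{λ_i t}) V^{-1} x(0), where the columns of V are the eigenvectors.
λ = -5: A - (-5)I = [[-5, -2, 4], [-4, 2, 2], [-10, -4, 8]]. v must be orthogonal to every row; (row 1) × (row 2) = [-12, -6, -18], so take v_1 = [-2, -1, -3]^T.
λ = -3: A - (-3)I = [[-7, -2, 4], [-4, 0, 2], [-10, -4, 6]]. v must be orthogonal to every row; (row 1) × (row 2) = [-4, -2, -8], so take v_2 = [2, 1, 4]^T.
λ = -2: A - (-2)I = [[-8, -2, 4], [-4, -1, 2], [-10, -4, 5]]. v must be orthogonal to every row; (row 1) × (row 3) = [6, 0, 12], so take v_3 = [1, 0, 2]^T.
V = [v_1 v_2 v_3] = [[-2, 2, 1], [-1, 1, 0], [-3, 4, 2]] has det V = -1, so V^{-1} = adj(V)/det V = [[-2, 0, 1], [-2, 1, 1], [1, -2, 0]].
Modal coordinates z(0) = V^{-1} x(0): (-2)·3 + 0·(-3) + 1·3 = -3; (-2)·3 + 1·(-3) + 1·3 = -6; 1·3 + (-2)·(-3) + 0·3 = 9; so z(0) = [-3, -6, 9]^T.
x_1(t) = Σ_i (v_i)_1 · z_i(0) · e^{λ_i t} (row 1 of V times the modal terms).
x_1(0.5) = (-2)·(-3)·e^{-5·0.5} + 2·(-6)·e^{-3·0.5} + 1·9·e^{-2·0.5} = 6·0.082085 + (-12)·0.223130 + 9·0.367879 = 1.1259.

1.1259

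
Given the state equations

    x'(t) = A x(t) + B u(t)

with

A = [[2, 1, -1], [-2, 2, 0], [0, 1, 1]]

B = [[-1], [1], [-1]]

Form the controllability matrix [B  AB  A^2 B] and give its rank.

AB = [[0], [4], [0]]
A^2B = [[4], [8], [4]]
Controllability matrix C = [B  AB  A^2B] = [[-1, 0, 4], [1, 4, 8], [-1, 0, 4]]
The rows r1, r2, r3 of C are linearly dependent: -r1 + r3 = 0 (check each entry), so rank(C) ≤ 2.
The 2×2 minor from rows 1, 2, columns 1, 2 is (-1)·4 - 0·1 = -4 - 0 = -4 ≠ 0, so rank(C) = 2.
rank(C) = 2 < n = 3, so the pair (A, B) is not completely controllable.

2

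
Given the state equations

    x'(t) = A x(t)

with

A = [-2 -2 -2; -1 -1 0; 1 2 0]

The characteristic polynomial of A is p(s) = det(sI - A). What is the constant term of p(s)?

-2

Expand det(sI - A) for the 3×3 matrix.
p(s) = s^3 + 3s^2 + 2s - 2.
(Check: constant term = det(-A) = (-1)^3 det A = -2; coefficient of s^2 = -tr A = 3.)
The constant term is -2.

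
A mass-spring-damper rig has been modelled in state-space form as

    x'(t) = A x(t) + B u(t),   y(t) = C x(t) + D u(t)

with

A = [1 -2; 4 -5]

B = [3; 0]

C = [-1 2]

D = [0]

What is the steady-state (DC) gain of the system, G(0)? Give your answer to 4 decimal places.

G(0) = C(-A)^{-1}B + D = -C A^{-1} B + D.
det A = 3, so A^{-1} = (1/3)·adj(A) = [[-5/3, 2/3], [-4/3, 1/3]]
A^{-1} B = [-5, -4]^T
C A^{-1} B = -3
G(0) = D - C A^{-1} B = 0 - (-3) = 3

3.0000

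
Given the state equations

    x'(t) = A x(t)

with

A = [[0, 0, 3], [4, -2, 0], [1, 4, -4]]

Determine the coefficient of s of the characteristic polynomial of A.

Expand det(sI - A) for the 3×3 matrix.
p(s) = s^3 + 6s^2 + 5s - 54.
(Check: constant term = det(-A) = (-1)^3 det A = -54; coefficient of s^2 = -tr A = 6.)
The coefficient of s is 5.

5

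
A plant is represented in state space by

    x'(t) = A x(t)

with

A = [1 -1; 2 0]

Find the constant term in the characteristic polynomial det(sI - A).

2

For a 2×2 matrix, det(sI - A) = s^2 - (tr A)s + det A.
tr A = 1, det A = 2.
So p(s) = s^2 - s + 2.
The constant term is 2.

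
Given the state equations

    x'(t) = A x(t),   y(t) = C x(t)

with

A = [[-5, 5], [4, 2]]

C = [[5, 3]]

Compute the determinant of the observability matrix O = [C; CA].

194

CA = [[-13, 31]]
Observability matrix O = [C; CA] = [[5, 3], [-13, 31]]
det(O) = 5·31 - 3·(-13) = 155 - (-39) = 194
Since det(O) ≠ 0, rank(O) = 2 and the system is completely observable.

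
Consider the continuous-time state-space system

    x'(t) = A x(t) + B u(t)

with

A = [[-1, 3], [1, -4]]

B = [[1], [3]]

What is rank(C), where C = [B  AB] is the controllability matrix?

2

AB = [[8], [-11]]
Controllability matrix C = [B  AB] = [[1, 8], [3, -11]]
det(C) = 1·(-11) - 8·3 = -11 - 24 = -35 ≠ 0, so rank(C) = 2.
rank(C) = 2 = n, so the pair (A, B) is completely controllable.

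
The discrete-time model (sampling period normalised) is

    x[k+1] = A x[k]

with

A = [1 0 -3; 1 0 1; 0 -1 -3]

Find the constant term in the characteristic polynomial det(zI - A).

-4

Expand det(zI - A) for the 3×3 matrix.
p(z) = z^3 + 2z^2 - 2z - 4.
(Check: constant term = det(-A) = (-1)^3 det A = -4; coefficient of z^2 = -tr A = 2.)
The constant term is -4.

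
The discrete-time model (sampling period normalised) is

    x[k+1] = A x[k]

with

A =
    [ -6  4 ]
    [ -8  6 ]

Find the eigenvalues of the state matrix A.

-2, 2

det(zI - A) = z^2 - (tr A)z + det A, with tr A = (-6) + 6 = 0 and det A = (-6)·6 - 4·(-8) = -36 - (-32) = -4.
So p(z) = det(zI - A) = z^2 - 4.
Factor z^2 - 4: two numbers with sum 0 and product -4 are 2 and -2, so z^2 - 4 = (z - 2)(z + 2).
Hence p(z) = (z - 2) (z + 2), with roots -2, 2.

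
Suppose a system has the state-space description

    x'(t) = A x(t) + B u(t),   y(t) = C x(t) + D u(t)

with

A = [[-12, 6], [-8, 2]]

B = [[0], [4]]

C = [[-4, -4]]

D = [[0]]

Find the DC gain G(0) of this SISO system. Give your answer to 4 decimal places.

-12.0000

G(0) = C(-A)^{-1}B + D = -C A^{-1} B + D.
det A = 24, so A^{-1} = (1/24)·adj(A) = [[1/12, -1/4], [1/3, -1/2]]
A^{-1} B = [-1, -2]^T
C A^{-1} B = 12
G(0) = D - C A^{-1} B = 0 - (12) = -12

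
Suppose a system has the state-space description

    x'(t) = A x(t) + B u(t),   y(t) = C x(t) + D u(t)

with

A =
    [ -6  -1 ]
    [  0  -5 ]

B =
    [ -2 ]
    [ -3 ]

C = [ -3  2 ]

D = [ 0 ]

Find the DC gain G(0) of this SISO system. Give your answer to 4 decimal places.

-0.5000

G(0) = C(-A)^{-1}B + D = -C A^{-1} B + D.
det A = 30, so A^{-1} = (1/30)·adj(A) = [[-1/6, 1/30], [0, -1/5]]
A^{-1} B = [7/30, 3/5]^T
C A^{-1} B = 1/2
G(0) = D - C A^{-1} B = 0 - (1/2) = -1/2 ≈ -0.5000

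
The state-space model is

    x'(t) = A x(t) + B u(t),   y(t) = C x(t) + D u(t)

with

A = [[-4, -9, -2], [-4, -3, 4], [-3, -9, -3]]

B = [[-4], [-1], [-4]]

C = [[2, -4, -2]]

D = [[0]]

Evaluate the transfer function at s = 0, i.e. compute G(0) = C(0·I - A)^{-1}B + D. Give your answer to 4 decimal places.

1.3333

G(0) = C(-A)^{-1}B + D = -C A^{-1} B + D.
det A = -18, so A^{-1} = (1/-18)·adj(A) = [[-5/2, 1/2, 7/3], [4/3, -1/3, -4/3], [-3/2, 1/2, 4/3]]
A^{-1} B = [1/6, 1/3, 1/6]^T
C A^{-1} B = -4/3
G(0) = D - C A^{-1} B = 0 - (-4/3) = 4/3 ≈ 1.3333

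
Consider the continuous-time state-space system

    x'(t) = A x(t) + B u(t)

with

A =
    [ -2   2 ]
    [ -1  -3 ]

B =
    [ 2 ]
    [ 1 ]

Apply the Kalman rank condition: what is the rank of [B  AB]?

AB = [[-2], [-5]]
Controllability matrix C = [B  AB] = [[2, -2], [1, -5]]
det(C) = 2·(-5) - (-2)·1 = -10 - (-2) = -8 ≠ 0, so rank(C) = 2.
rank(C) = 2 = n, so the pair (A, B) is completely controllable.

2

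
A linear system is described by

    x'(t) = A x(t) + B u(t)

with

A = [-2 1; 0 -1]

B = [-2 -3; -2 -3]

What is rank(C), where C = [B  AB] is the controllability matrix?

1

AB = [[2, 3], [2, 3]]
Controllability matrix C = [B  AB] = [[-2, -3, 2, 3], [-2, -3, 2, 3]]
Every column of C is a scalar multiple of column 1 = [-2, -2] (multipliers 1, 3/2, -1, -3/2), so the columns span a one-dimensional space.
C ≠ 0, hence rank(C) = 1.
rank(C) = 1 < n = 2, so the pair (A, B) is not completely controllable.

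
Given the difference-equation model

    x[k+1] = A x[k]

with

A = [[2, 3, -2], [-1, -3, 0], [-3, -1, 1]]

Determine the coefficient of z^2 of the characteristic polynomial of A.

0

Expand det(zI - A) for the 3×3 matrix.
p(z) = z^3 - 10z - 13.
(Check: constant term = det(-A) = (-1)^3 det A = -13; coefficient of z^2 = -tr A = 0.)
The coefficient of z^2 is 0.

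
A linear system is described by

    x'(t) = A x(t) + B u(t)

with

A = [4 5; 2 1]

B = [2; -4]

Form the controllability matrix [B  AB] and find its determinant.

-48

AB = [[-12], [0]]
Controllability matrix C = [B  AB] = [[2, -12], [-4, 0]]
det(C) = 2·0 - (-12)·(-4) = 0 - 48 = -48
Since det(C) ≠ 0, rank(C) = 2 and the system is completely controllable.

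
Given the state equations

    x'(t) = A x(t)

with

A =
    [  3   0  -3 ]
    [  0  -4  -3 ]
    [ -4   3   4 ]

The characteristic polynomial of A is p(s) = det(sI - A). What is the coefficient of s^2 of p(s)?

-3

Expand det(sI - A) for the 3×3 matrix.
p(s) = s^3 - 3s^2 - 19s - 27.
(Check: constant term = det(-A) = (-1)^3 det A = -27; coefficient of s^2 = -tr A = -3.)
The coefficient of s^2 is -3.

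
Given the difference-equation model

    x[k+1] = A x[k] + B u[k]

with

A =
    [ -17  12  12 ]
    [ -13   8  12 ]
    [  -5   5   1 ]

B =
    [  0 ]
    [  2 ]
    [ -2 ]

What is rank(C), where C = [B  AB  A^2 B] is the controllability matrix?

1

AB = [[0], [-8], [8]]
A^2B = [[0], [32], [-32]]
Controllability matrix C = [B  AB  A^2B] = [[0, 0, 0], [2, -8, 32], [-2, 8, -32]]
Every column of C is a scalar multiple of column 1 = [0, 2, -2] (multipliers 1, -4, 16), so the columns span a one-dimensional space.
C ≠ 0, hence rank(C) = 1.
rank(C) = 1 < n = 3, so the pair (A, B) is not completely controllable.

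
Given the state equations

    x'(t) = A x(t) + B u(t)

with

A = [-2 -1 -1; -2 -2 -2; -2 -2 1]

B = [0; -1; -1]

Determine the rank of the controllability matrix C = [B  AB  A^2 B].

3

AB = [[2], [4], [1]]
A^2B = [[-9], [-14], [-11]]
Controllability matrix C = [B  AB  A^2B] = [[0, 2, -9], [-1, 4, -14], [-1, 1, -11]]
det(C) = 0·(4·(-11) - (-14)·1) - 2·((-1)·(-11) - (-14)·(-1)) + (-9)·((-1)·1 - 4·(-1)) = 0·(-30) - 2·(-3) + (-9)·3 = -21 ≠ 0, so rank(C) = 3.
rank(C) = 3 = n, so the pair (A, B) is completely controllable.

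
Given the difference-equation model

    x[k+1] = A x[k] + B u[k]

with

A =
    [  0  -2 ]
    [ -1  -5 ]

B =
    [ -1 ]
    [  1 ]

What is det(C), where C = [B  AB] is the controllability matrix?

6

AB = [[-2], [-4]]
Controllability matrix C = [B  AB] = [[-1, -2], [1, -4]]
det(C) = (-1)·(-4) - (-2)·1 = 4 - (-2) = 6
Since det(C) ≠ 0, rank(C) = 2 and the system is completely controllable.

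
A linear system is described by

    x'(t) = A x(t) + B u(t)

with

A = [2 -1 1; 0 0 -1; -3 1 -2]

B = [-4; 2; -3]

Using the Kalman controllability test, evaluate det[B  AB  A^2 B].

-2793

AB = [[-13], [3], [20]]
A^2B = [[-9], [-20], [2]]
Controllability matrix C = [B  AB  A^2B] = [[-4, -13, -9], [2, 3, -20], [-3, 20, 2]]
Expanding along the first row, det(C) = (-4)·(3·2 - (-20)·20) - (-13)·(2·2 - (-20)·(-3)) + (-9)·(2·20 - 3·(-3)) = (-4)·406 - (-13)·(-56) + (-9)·49 = -2793
Since det(C) ≠ 0, rank(C) = 3 and the system is completely controllable.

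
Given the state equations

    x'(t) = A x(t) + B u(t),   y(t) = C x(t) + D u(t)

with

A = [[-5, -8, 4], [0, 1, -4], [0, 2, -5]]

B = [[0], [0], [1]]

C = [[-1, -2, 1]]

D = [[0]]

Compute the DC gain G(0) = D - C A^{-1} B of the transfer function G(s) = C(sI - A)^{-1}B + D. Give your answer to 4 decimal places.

G(0) = C(-A)^{-1}B + D = -C A^{-1} B + D.
det A = -15, so A^{-1} = (1/-15)·adj(A) = [[-1/5, 32/15, -28/15], [0, -5/3, 4/3], [0, -2/3, 1/3]]
A^{-1} B = [-28/15, 4/3, 1/3]^T
C A^{-1} B = -7/15
G(0) = D - C A^{-1} B = 0 - (-7/15) = 7/15 ≈ 0.4667

0.4667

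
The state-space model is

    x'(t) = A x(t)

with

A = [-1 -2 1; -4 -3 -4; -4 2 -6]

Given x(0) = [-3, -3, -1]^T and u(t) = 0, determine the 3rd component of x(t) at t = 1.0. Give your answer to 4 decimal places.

0.7201

det(sI - A) = s^3 - (tr A)s^2 + (M11 + M22 + M33)s - det A, where Mii is the 2×2 principal minor of A obtained by deleting row i and column i.
tr A = (-1) + (-3) + (-6) = -10; M11 = (-3)·(-6) - (-4)·2 = 18 - (-8) = 26; M22 = (-1)·(-6) - 1·(-4) = 6 - (-4) = 10; M33 = (-1)·(-3) - (-2)·(-4) = 3 - 8 = -5; sum of minors = 31.
det A = (-1)·((-3)·(-6) - (-4)·2) - (-2)·((-4)·(-6) - (-4)·(-4)) + 1·((-4)·2 - (-3)·(-4)) = (-1)·26 - (-2)·8 + 1·(-20) = -30.
So p(s) = det(sI - A) = s^3 + 10s^2 + 31s + 30.
Rational-root test: any integer root divides 30. Testing small divisors, s = -2 works: p(-2) = -8 + 40 + (-62) + 30 = 0, so (s + 2) is a factor.
Dividing, p(s) = (s + 2)(s^2 + 8s + 15).
Factor s^2 + 8s + 15: two numbers with sum -8 and product 15 are -3 and -5, so s^2 + 8s + 15 = (s + 3)(s + 5).
Hence p(s) = (s + 2) (s + 3) (s + 5), with roots -5, -3, -2.
The eigenvalues -5, -3, -2 are distinct and real, so A is diagonalisable and x(t) = e^{At} x(0) = V diag(e^{λ_i t}) V^{-1} x(0), where the columns of V are the eigenvectors.
λ = -5: A - (-5)I = [[4, -2, 1], [-4, 2, -4], [-4, 2, -1]]. v must be orthogonal to every row; (row 1) × (row 2) = [6, 12, 0], so take v_1 = [1, 2, 0]^T.
λ = -3: A - (-3)I = [[2, -2, 1], [-4, 0, -4], [-4, 2, -3]]. v must be orthogonal to every row; (row 1) × (row 2) = [8, 4, -8], so take v_2 = [2, 1, -2]^T.
λ = -2: A - (-2)I = [[1, -2, 1], [-4, -1, -4], [-4, 2, -4]]. v must be orthogonal to every row; (row 1) × (row 2) = [9, 0, -9], so take v_3 = [-1, 0, 1]^T.
V = [v_1 v_2 v_3] = [[1, 2, -1], [2, 1, 0], [0, -2, 1]] has det V = 1, so V^{-1} = adj(V)/det V = [[1, 0, 1], [-2, 1, -2], [-4, 2, -3]].
Modal coordinates z(0) = V^{-1} x(0): 1·(-3) + 0·(-3) + 1·(-1) = -4; (-2)·(-3) + 1·(-3) + (-2)·(-1) = 5; (-4)·(-3) + 2·(-3) + (-3)·(-1) = 9; so z(0) = [-4, 5, 9]^T.
x_3(t) = Σ_i (v_i)_3 · z_i(0) · e^{λ_i t} (row 3 of V times the modal terms).
x_3(1.0) = 0·(-4)·e^{-5·1.0} + (-2)·5·e^{-3·1.0} + 1·9·e^{-2·1.0} = 0·0.006738 + (-10)·0.049787 + 9·0.135335 = 0.7201.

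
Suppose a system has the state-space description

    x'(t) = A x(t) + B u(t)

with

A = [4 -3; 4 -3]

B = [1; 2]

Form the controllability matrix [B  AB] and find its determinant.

AB = [[-2], [-2]]
Controllability matrix C = [B  AB] = [[1, -2], [2, -2]]
det(C) = 1·(-2) - (-2)·2 = -2 - (-4) = 2
Since det(C) ≠ 0, rank(C) = 2 and the system is completely controllable.

2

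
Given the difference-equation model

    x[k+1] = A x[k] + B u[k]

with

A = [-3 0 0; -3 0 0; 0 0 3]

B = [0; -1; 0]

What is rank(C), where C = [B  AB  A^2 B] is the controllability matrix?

AB = [[0], [0], [0]]
A^2B = [[0], [0], [0]]
Controllability matrix C = [B  AB  A^2B] = [[0, 0, 0], [-1, 0, 0], [0, 0, 0]]
Every column of C is a scalar multiple of column 1 = [0, -1, 0] (multipliers 1, 0, 0), so the columns span a one-dimensional space.
C ≠ 0, hence rank(C) = 1.
rank(C) = 1 < n = 3, so the pair (A, B) is not completely controllable.

1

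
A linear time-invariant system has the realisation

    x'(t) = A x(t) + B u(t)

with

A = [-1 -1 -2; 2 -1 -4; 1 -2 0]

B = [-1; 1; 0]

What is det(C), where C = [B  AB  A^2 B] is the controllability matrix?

-54

AB = [[0], [-3], [-3]]
A^2B = [[9], [15], [6]]
Controllability matrix C = [B  AB  A^2B] = [[-1, 0, 9], [1, -3, 15], [0, -3, 6]]
Expanding along the first row, det(C) = (-1)·((-3)·6 - 15·(-3)) - 0·(1·6 - 15·0) + 9·(1·(-3) - (-3)·0) = (-1)·27 - 0·6 + 9·(-3) = -54
Since det(C) ≠ 0, rank(C) = 3 and the system is completely controllable.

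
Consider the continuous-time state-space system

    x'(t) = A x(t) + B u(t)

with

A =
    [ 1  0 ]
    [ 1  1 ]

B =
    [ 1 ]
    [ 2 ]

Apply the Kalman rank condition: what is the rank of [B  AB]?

2

AB = [[1], [3]]
Controllability matrix C = [B  AB] = [[1, 1], [2, 3]]
det(C) = 1·3 - 1·2 = 3 - 2 = 1 ≠ 0, so rank(C) = 2.
rank(C) = 2 = n, so the pair (A, B) is completely controllable.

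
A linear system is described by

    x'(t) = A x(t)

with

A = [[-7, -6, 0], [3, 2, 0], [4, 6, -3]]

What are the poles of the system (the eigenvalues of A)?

det(sI - A) = s^3 - (tr A)s^2 + (M11 + M22 + M33)s - det A, where Mii is the 2×2 principal minor of A obtained by deleting row i and column i.
tr A = (-7) + 2 + (-3) = -8; M11 = 2·(-3) - 0·6 = -6 - 0 = -6; M22 = (-7)·(-3) - 0·4 = 21 - 0 = 21; M33 = (-7)·2 - (-6)·3 = -14 - (-18) = 4; sum of minors = 19.
det A = (-7)·(2·(-3) - 0·6) - (-6)·(3·(-3) - 0·4) + 0·(3·6 - 2·4) = (-7)·(-6) - (-6)·(-9) + 0·10 = -12.
So p(s) = det(sI - A) = s^3 + 8s^2 + 19s + 12.
Rational-root test: any integer root divides 12. Testing small divisors, s = -1 works: p(-1) = -1 + 8 + (-19) + 12 = 0, so (s + 1) is a factor.
Dividing, p(s) = (s + 1)(s^2 + 7s + 12).
Factor s^2 + 7s + 12: two numbers with sum -7 and product 12 are -3 and -4, so s^2 + 7s + 12 = (s + 3)(s + 4).
Hence p(s) = (s + 1) (s + 3) (s + 4), with roots -4, -3, -1.
All eigenvalues have negative real part, so the system is asymptotically stable.

-4, -3, -1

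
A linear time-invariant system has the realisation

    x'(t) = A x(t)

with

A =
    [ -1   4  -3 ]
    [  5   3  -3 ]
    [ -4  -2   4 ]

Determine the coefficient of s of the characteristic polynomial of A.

-33

Expand det(sI - A) for the 3×3 matrix.
p(s) = s^3 - 6s^2 - 33s + 44.
(Check: constant term = det(-A) = (-1)^3 det A = 44; coefficient of s^2 = -tr A = -6.)
The coefficient of s is -33.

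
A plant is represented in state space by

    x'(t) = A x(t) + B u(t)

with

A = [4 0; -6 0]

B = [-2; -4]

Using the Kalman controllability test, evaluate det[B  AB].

AB = [[-8], [12]]
Controllability matrix C = [B  AB] = [[-2, -8], [-4, 12]]
det(C) = (-2)·12 - (-8)·(-4) = -24 - 32 = -56
Since det(C) ≠ 0, rank(C) = 2 and the system is completely controllable.

-56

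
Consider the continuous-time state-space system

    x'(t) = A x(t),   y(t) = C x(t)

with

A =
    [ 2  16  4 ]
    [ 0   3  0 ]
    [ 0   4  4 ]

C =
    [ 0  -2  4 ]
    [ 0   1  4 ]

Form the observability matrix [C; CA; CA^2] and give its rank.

CA = [[0, 10, 16], [0, 19, 16]]
CA^2 = [[0, 94, 64], [0, 121, 64]]
Observability matrix O = [C; CA; CA^2] = [[0, -2, 4], [0, 1, 4], [0, 10, 16], [0, 19, 16], [0, 94, 64], [0, 121, 64]]
Column 1 of O is identically zero, so rank(O) ≤ 2.
The 2×2 minor from rows 1, 2, columns 2, 3 is (-2)·4 - 4·1 = -8 - 4 = -12 ≠ 0, so rank(O) = 2.
rank(O) = 2 < n = 3, so the pair (A, C) is not completely observable.

2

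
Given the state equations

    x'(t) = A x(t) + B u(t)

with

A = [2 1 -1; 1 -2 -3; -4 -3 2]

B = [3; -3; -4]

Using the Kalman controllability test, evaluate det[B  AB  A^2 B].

-4120

AB = [[7], [21], [-11]]
A^2B = [[46], [-2], [-113]]
Controllability matrix C = [B  AB  A^2B] = [[3, 7, 46], [-3, 21, -2], [-4, -11, -113]]
Expanding along the first row, det(C) = 3·(21·(-113) - (-2)·(-11)) - 7·((-3)·(-113) - (-2)·(-4)) + 46·((-3)·(-11) - 21·(-4)) = 3·(-2395) - 7·331 + 46·117 = -4120
Since det(C) ≠ 0, rank(C) = 3 and the system is completely controllable.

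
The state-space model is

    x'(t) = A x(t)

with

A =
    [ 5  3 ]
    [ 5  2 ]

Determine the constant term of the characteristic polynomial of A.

For a 2×2 matrix, det(sI - A) = s^2 - (tr A)s + det A.
tr A = 7, det A = -5.
So p(s) = s^2 - 7s - 5.
The constant term is -5.

-5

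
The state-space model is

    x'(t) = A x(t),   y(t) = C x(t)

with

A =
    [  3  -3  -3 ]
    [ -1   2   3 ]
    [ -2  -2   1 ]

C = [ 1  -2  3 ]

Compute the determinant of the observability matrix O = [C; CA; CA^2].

CA = [[-1, -13, -6]]
CA^2 = [[22, -11, -42]]
Observability matrix O = [C; CA; CA^2] = [[1, -2, 3], [-1, -13, -6], [22, -11, -42]]
Expanding along the first row, det(O) = 1·((-13)·(-42) - (-6)·(-11)) - (-2)·((-1)·(-42) - (-6)·22) + 3·((-1)·(-11) - (-13)·22) = 1·480 - (-2)·174 + 3·297 = 1719
Since det(O) ≠ 0, rank(O) = 3 and the system is completely observable.

1719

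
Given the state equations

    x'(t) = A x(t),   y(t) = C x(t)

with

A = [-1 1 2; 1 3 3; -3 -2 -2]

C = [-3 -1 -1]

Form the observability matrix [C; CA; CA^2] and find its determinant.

CA = [[5, -4, -7]]
CA^2 = [[12, 7, 12]]
Observability matrix O = [C; CA; CA^2] = [[-3, -1, -1], [5, -4, -7], [12, 7, 12]]
Expanding along the first row, det(O) = (-3)·((-4)·12 - (-7)·7) - (-1)·(5·12 - (-7)·12) + (-1)·(5·7 - (-4)·12) = (-3)·1 - (-1)·144 + (-1)·83 = 58
Since det(O) ≠ 0, rank(O) = 3 and the system is completely observable.

58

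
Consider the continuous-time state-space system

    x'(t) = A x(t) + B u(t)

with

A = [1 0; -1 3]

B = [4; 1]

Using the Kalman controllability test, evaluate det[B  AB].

AB = [[4], [-1]]
Controllability matrix C = [B  AB] = [[4, 4], [1, -1]]
det(C) = 4·(-1) - 4·1 = -4 - 4 = -8
Since det(C) ≠ 0, rank(C) = 2 and the system is completely controllable.

-8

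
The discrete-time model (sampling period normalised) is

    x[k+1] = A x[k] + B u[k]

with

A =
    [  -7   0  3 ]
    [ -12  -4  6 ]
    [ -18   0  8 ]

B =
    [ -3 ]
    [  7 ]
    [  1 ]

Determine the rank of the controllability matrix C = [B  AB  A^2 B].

2

AB = [[24], [14], [62]]
A^2B = [[18], [28], [64]]
Controllability matrix C = [B  AB  A^2B] = [[-3, 24, 18], [7, 14, 28], [1, 62, 64]]
The rows r1, r2, r3 of C are linearly dependent: -2·r1 - r2 + r3 = 0 (check each entry), so rank(C) ≤ 2.
The 2×2 minor from rows 1, 2, columns 1, 2 is (-3)·14 - 24·7 = -42 - 168 = -210 ≠ 0, so rank(C) = 2.
rank(C) = 2 < n = 3, so the pair (A, B) is not completely controllable.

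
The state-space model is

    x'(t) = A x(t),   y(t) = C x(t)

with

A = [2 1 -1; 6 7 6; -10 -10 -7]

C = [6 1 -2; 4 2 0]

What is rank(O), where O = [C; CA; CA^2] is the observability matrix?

2

CA = [[38, 33, 14], [20, 18, 8]]
CA^2 = [[134, 129, 62], [68, 66, 32]]
Observability matrix O = [C; CA; CA^2] = [[6, 1, -2], [4, 2, 0], [38, 33, 14], [20, 18, 8], [134, 129, 62], [68, 66, 32]]
The columns c1, c2, c3 of O are linearly dependent: c1 - 2·c2 + 2·c3 = 0 (check each entry), so rank(O) ≤ 2.
The 2×2 minor from rows 1, 2, columns 1, 2 is 6·2 - 1·4 = 12 - 4 = 8 ≠ 0, so rank(O) = 2.
rank(O) = 2 < n = 3, so the pair (A, C) is not completely observable.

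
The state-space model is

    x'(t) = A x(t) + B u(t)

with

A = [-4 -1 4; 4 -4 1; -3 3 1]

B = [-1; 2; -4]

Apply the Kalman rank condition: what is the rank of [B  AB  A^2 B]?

3

AB = [[-14], [-16], [5]]
A^2B = [[92], [13], [-1]]
Controllability matrix C = [B  AB  A^2B] = [[-1, -14, 92], [2, -16, 13], [-4, 5, -1]]
det(C) = (-1)·((-16)·(-1) - 13·5) - (-14)·(2·(-1) - 13·(-4)) + 92·(2·5 - (-16)·(-4)) = (-1)·(-49) - (-14)·50 + 92·(-54) = -4219 ≠ 0, so rank(C) = 3.
rank(C) = 3 = n, so the pair (A, B) is completely controllable.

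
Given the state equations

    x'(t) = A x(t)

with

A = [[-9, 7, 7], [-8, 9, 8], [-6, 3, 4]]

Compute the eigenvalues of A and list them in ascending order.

det(sI - A) = s^3 - (tr A)s^2 + (M11 + M22 + M33)s - det A, where Mii is the 2×2 principal minor of A obtained by deleting row i and column i.
tr A = (-9) + 9 + 4 = 4; M11 = 9·4 - 8·3 = 36 - 24 = 12; M22 = (-9)·4 - 7·(-6) = -36 - (-42) = 6; M33 = (-9)·9 - 7·(-8) = -81 - (-56) = -25; sum of minors = -7.
det A = (-9)·(9·4 - 8·3) - 7·((-8)·4 - 8·(-6)) + 7·((-8)·3 - 9·(-6)) = (-9)·12 - 7·16 + 7·30 = -10.
So p(s) = det(sI - A) = s^3 - 4s^2 - 7s + 10.
Rational-root test: any integer root divides 10. Testing small divisors, s = 1 works: p(1) = 1 + (-4) + (-7) + 10 = 0, so (s - 1) is a factor.
Dividing, p(s) = (s - 1)(s^2 - 3s - 10).
Factor s^2 - 3s - 10: two numbers with sum 3 and product -10 are 5 and -2, so s^2 - 3s - 10 = (s - 5)(s + 2).
Hence p(s) = (s - 5) (s - 1) (s + 2), with roots -2, 1, 5.
At least one eigenvalue has non-negative real part, so the system is not asymptotically stable.

-2, 1, 5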